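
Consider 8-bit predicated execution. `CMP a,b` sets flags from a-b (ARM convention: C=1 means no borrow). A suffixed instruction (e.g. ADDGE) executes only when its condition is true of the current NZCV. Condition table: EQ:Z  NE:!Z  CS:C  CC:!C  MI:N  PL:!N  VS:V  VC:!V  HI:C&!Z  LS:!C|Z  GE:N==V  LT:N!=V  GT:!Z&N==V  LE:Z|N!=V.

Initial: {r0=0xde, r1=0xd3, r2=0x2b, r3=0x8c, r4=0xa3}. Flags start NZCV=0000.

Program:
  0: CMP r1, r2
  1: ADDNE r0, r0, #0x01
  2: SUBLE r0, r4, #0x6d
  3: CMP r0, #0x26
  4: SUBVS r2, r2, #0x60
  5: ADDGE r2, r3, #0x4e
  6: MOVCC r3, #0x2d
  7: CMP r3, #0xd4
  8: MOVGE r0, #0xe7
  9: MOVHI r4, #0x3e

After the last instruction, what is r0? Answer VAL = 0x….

0: ✓ CMP  NZCV=1010
1: ✓ ADDNE  r0←0xdf
2: ✓ SUBLE  r0←0x36
3: ✓ CMP  NZCV=0010
4: · SUBVS
5: ✓ ADDGE  r2←0xda
6: · MOVCC
7: ✓ CMP  NZCV=1000
8: · MOVGE
9: · MOVHI

VAL = 0x36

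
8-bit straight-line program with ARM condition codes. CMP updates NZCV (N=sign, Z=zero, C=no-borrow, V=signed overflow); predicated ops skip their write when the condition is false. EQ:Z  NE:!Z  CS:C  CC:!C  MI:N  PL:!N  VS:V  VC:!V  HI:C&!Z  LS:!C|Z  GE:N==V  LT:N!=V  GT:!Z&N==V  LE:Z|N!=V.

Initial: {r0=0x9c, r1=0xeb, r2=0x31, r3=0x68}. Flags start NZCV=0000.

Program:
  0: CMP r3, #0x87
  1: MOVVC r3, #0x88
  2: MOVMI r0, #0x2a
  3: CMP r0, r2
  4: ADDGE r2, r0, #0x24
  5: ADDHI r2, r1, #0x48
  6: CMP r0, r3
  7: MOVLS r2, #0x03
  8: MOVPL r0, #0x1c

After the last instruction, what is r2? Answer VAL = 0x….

VAL = 0x03

0: ✓ CMP  NZCV=1001
1: · MOVVC
2: ✓ MOVMI  r0←0x2a
3: ✓ CMP  NZCV=1000
4: · ADDGE
5: · ADDHI
6: ✓ CMP  NZCV=1000
7: ✓ MOVLS  r2←0x03
8: · MOVPL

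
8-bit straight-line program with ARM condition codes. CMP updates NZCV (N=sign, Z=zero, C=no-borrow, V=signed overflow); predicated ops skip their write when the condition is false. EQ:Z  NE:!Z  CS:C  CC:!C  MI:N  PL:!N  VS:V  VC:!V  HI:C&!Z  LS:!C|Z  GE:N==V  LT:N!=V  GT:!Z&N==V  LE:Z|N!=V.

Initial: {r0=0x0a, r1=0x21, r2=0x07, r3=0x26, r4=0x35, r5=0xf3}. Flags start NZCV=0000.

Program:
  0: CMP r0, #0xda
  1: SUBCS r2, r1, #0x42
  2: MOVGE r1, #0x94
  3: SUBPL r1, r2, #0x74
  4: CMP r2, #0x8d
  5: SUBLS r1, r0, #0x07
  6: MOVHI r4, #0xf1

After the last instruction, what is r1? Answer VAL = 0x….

VAL = 0x03

0: ✓ CMP  NZCV=0000
1: · SUBCS
2: ✓ MOVGE  r1←0x94
3: ✓ SUBPL  r1←0x93
4: ✓ CMP  NZCV=0000
5: ✓ SUBLS  r1←0x03
6: · MOVHI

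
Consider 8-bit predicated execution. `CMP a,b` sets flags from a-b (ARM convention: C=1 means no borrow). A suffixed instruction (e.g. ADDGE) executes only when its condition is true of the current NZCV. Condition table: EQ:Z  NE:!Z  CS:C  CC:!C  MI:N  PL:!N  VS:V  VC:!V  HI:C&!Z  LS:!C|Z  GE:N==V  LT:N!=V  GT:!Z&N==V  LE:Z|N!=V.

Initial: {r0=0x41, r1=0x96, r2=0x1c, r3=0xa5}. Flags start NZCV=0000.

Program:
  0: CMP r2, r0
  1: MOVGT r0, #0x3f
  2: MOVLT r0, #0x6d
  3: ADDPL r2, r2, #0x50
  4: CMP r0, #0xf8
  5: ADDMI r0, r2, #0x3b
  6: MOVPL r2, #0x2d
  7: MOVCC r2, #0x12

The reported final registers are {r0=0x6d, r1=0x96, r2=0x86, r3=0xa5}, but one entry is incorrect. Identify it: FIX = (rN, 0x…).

FIX = (r2, 0x12)

[0] flags=1000 → (cmp)
[1] flags=1000 GT?F → skip
[2] flags=1000 LT?T → r0=0x6d
[3] flags=1000 PL?F → skip
[4] flags=0000 → (cmp)
[5] flags=0000 MI?F → skip
[6] flags=0000 PL?T → r2=0x2d
[7] flags=0000 CC?T → r2=0x12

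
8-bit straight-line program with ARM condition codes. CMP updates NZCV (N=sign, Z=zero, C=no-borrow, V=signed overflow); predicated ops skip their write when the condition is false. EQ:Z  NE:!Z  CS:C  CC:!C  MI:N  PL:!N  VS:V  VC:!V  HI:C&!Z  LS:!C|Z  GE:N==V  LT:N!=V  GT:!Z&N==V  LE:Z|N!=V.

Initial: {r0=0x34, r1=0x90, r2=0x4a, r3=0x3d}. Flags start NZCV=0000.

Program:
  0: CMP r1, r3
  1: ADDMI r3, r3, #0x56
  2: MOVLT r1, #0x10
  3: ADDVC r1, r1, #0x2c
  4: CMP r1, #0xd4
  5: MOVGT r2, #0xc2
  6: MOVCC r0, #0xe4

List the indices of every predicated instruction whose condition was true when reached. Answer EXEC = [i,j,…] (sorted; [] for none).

0: ✓ CMP  NZCV=0011
1: · ADDMI
2: ✓ MOVLT  r1←0x10
3: · ADDVC
4: ✓ CMP  NZCV=0000
5: ✓ MOVGT  r2←0xc2
6: ✓ MOVCC  r0←0xe4

EXEC = [2,5,6]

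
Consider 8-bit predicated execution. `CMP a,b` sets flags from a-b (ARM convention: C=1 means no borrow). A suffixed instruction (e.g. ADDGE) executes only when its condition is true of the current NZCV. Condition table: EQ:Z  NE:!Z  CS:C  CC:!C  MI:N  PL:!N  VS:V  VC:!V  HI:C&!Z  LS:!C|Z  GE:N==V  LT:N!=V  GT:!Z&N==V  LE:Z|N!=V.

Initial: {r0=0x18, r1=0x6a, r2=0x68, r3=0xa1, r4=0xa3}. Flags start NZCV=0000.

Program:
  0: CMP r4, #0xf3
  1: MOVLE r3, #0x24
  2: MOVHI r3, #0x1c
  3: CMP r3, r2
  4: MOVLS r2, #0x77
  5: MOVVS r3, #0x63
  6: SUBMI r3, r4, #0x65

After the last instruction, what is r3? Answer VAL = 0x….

VAL = 0x3e

[0] flags=1000 → (cmp)
[1] flags=1000 LE?T → r3=0x24
[2] flags=1000 HI?F → skip
[3] flags=1000 → (cmp)
[4] flags=1000 LS?T → r2=0x77
[5] flags=1000 VS?F → skip
[6] flags=1000 MI?T → r3=0x3e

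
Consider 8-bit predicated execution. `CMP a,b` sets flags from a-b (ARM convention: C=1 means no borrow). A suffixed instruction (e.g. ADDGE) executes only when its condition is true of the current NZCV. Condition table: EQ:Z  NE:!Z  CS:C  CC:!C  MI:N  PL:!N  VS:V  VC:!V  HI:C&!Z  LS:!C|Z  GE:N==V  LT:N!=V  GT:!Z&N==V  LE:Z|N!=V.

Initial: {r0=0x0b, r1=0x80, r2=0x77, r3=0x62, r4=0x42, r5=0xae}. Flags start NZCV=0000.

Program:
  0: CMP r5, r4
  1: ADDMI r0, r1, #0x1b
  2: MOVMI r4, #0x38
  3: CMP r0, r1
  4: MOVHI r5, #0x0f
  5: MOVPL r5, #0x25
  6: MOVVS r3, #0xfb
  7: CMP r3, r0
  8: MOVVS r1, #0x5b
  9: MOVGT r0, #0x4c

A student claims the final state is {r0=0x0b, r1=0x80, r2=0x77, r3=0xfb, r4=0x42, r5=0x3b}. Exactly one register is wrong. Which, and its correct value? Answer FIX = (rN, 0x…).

FIX = (r5, 0xae)

0: ✓ CMP  NZCV=0011
1: · ADDMI
2: · MOVMI
3: ✓ CMP  NZCV=1001
4: · MOVHI
5: · MOVPL
6: ✓ MOVVS  r3←0xfb
7: ✓ CMP  NZCV=1010
8: · MOVVS
9: · MOVGT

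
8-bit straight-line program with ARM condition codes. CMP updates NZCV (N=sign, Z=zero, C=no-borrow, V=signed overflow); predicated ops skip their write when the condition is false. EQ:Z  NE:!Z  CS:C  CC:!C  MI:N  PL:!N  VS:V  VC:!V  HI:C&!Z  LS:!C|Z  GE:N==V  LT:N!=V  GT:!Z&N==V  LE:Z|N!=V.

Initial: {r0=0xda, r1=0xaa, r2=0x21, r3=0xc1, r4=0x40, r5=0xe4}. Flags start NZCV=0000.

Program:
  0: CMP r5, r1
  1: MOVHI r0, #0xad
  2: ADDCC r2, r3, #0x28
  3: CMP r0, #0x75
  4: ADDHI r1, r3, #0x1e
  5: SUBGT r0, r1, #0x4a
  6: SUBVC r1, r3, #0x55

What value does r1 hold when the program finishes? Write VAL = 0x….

VAL = 0xdf

0: ✓ CMP  NZCV=0010
1: ✓ MOVHI  r0←0xad
2: · ADDCC
3: ✓ CMP  NZCV=0011
4: ✓ ADDHI  r1←0xdf
5: · SUBGT
6: · SUBVC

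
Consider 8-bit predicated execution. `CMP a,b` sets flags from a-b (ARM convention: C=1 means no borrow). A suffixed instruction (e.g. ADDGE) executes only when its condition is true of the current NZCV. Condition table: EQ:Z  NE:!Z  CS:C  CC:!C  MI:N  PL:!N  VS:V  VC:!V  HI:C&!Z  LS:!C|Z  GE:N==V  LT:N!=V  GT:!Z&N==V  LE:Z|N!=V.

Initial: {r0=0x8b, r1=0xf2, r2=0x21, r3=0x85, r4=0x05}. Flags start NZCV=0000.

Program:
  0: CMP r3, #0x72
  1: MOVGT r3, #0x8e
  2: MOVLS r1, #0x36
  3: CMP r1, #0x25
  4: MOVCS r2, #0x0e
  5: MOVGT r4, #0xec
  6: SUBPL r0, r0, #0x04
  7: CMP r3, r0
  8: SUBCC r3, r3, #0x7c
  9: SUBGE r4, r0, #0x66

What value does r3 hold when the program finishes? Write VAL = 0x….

VAL = 0x09

[0] flags=0011 → (cmp)
[1] flags=0011 GT?F → skip
[2] flags=0011 LS?F → skip
[3] flags=1010 → (cmp)
[4] flags=1010 CS?T → r2=0x0e
[5] flags=1010 GT?F → skip
[6] flags=1010 PL?F → skip
[7] flags=1000 → (cmp)
[8] flags=1000 CC?T → r3=0x09
[9] flags=1000 GE?F → skip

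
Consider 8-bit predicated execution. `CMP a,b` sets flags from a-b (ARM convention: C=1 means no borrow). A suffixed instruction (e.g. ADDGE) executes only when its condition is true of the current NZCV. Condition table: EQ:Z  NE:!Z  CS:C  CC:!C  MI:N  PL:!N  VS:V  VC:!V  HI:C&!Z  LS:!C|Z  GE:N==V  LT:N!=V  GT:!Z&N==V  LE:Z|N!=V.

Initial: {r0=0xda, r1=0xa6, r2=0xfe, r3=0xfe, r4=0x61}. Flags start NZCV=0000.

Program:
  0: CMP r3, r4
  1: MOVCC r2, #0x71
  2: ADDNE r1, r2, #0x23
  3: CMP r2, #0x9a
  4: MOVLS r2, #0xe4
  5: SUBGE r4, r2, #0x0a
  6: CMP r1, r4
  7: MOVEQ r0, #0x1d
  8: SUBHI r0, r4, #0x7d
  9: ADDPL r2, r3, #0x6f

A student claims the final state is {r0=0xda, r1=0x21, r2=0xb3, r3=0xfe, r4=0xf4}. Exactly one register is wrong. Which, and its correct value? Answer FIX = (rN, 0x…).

FIX = (r2, 0x6d)

[0] flags=1010 → (cmp)
[1] flags=1010 CC?F → skip
[2] flags=1010 NE?T → r1=0x21
[3] flags=0010 → (cmp)
[4] flags=0010 LS?F → skip
[5] flags=0010 GE?T → r4=0xf4
[6] flags=0000 → (cmp)
[7] flags=0000 EQ?F → skip
[8] flags=0000 HI?F → skip
[9] flags=0000 PL?T → r2=0x6d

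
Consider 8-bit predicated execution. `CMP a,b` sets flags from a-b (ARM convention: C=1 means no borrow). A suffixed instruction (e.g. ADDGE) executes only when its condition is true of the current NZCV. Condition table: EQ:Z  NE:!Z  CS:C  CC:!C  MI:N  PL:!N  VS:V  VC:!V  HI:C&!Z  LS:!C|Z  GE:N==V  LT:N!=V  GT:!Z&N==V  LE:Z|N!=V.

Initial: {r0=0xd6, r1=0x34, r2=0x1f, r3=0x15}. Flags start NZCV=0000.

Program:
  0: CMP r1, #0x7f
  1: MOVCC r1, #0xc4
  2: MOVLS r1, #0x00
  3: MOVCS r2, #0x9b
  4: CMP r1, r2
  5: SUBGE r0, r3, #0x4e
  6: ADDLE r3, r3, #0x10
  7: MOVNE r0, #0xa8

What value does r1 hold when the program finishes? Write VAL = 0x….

VAL = 0x00

[0] flags=1000 → (cmp)
[1] flags=1000 CC?T → r1=0xc4
[2] flags=1000 LS?T → r1=0x00
[3] flags=1000 CS?F → skip
[4] flags=1000 → (cmp)
[5] flags=1000 GE?F → skip
[6] flags=1000 LE?T → r3=0x25
[7] flags=1000 NE?T → r0=0xa8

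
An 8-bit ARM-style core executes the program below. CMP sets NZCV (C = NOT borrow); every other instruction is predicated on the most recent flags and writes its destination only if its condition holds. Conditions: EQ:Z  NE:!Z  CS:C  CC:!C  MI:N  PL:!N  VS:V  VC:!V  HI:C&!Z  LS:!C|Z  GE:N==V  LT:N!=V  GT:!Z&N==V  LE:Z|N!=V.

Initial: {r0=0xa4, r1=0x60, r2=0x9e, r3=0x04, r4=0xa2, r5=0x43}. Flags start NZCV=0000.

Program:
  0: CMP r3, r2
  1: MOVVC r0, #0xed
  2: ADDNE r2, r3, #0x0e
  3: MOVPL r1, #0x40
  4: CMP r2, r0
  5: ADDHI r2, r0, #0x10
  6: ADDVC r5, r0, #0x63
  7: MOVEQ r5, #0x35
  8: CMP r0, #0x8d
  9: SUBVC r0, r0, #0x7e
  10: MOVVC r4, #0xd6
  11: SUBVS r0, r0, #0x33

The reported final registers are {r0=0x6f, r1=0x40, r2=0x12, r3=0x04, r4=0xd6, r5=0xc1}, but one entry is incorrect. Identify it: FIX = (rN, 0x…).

FIX = (r5, 0x50)

[0] flags=0000 → (cmp)
[1] flags=0000 VC?T → r0=0xed
[2] flags=0000 NE?T → r2=0x12
[3] flags=0000 PL?T → r1=0x40
[4] flags=0000 → (cmp)
[5] flags=0000 HI?F → skip
[6] flags=0000 VC?T → r5=0x50
[7] flags=0000 EQ?F → skip
[8] flags=0010 → (cmp)
[9] flags=0010 VC?T → r0=0x6f
[10] flags=0010 VC?T → r4=0xd6
[11] flags=0010 VS?F → skip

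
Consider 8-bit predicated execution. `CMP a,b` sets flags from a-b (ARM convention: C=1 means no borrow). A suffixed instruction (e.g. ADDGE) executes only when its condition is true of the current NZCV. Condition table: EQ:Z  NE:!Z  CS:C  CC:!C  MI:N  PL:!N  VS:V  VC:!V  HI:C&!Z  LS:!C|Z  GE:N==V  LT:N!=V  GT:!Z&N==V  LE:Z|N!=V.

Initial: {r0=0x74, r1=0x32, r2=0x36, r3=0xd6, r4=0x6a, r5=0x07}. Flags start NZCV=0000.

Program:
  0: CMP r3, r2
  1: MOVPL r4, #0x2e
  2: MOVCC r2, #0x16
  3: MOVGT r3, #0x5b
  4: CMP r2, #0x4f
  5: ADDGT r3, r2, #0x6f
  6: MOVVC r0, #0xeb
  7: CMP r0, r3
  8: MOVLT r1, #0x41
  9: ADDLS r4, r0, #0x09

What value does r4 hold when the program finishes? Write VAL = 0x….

0: ✓ CMP  NZCV=1010
1: · MOVPL
2: · MOVCC
3: · MOVGT
4: ✓ CMP  NZCV=1000
5: · ADDGT
6: ✓ MOVVC  r0←0xeb
7: ✓ CMP  NZCV=0010
8: · MOVLT
9: · ADDLS

VAL = 0x6a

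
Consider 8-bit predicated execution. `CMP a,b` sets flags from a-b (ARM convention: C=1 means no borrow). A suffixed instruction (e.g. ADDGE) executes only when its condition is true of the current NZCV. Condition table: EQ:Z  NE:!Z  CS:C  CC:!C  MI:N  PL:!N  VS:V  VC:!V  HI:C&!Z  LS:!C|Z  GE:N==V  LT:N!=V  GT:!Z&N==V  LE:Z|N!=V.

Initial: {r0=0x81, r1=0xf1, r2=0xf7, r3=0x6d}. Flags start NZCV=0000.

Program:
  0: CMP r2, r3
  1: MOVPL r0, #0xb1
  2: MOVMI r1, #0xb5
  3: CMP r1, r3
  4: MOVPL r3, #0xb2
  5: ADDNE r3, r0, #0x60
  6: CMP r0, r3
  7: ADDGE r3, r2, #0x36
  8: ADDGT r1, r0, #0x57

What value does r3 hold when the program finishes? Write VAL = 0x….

VAL = 0xe1

[0] flags=1010 → (cmp)
[1] flags=1010 PL?F → skip
[2] flags=1010 MI?T → r1=0xb5
[3] flags=0011 → (cmp)
[4] flags=0011 PL?T → r3=0xb2
[5] flags=0011 NE?T → r3=0xe1
[6] flags=1000 → (cmp)
[7] flags=1000 GE?F → skip
[8] flags=1000 GT?F → skip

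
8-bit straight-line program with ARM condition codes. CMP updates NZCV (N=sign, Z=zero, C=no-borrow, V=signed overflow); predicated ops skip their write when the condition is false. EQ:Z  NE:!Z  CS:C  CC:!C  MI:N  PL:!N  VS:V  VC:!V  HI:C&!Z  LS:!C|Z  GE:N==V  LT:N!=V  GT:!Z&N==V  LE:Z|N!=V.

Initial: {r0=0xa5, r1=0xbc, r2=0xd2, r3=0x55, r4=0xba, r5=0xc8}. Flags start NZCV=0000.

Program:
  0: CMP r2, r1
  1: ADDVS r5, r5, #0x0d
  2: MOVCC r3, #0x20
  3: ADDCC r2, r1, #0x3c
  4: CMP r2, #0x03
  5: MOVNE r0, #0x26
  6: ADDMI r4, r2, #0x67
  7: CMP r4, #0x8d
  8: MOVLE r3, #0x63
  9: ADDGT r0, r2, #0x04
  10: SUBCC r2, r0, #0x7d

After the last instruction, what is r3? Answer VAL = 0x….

VAL = 0x55

0: ✓ CMP  NZCV=0010
1: · ADDVS
2: · MOVCC
3: · ADDCC
4: ✓ CMP  NZCV=1010
5: ✓ MOVNE  r0←0x26
6: ✓ ADDMI  r4←0x39
7: ✓ CMP  NZCV=1001
8: · MOVLE
9: ✓ ADDGT  r0←0xd6
10: ✓ SUBCC  r2←0x59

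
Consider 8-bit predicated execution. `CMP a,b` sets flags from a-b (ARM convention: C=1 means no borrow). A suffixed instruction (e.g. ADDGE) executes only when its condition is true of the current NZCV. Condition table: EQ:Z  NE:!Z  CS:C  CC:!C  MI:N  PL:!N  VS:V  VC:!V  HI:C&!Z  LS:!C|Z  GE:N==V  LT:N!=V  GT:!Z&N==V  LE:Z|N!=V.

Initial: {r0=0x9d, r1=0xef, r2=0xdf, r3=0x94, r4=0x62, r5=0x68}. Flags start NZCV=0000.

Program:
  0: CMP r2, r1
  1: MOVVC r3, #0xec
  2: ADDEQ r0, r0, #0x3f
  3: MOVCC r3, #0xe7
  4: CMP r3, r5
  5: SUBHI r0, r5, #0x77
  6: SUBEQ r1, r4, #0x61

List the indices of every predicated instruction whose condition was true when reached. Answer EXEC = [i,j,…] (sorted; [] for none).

EXEC = [1,3,5]

[0] flags=1000 → (cmp)
[1] flags=1000 VC?T → r3=0xec
[2] flags=1000 EQ?F → skip
[3] flags=1000 CC?T → r3=0xe7
[4] flags=0011 → (cmp)
[5] flags=0011 HI?T → r0=0xf1
[6] flags=0011 EQ?F → skip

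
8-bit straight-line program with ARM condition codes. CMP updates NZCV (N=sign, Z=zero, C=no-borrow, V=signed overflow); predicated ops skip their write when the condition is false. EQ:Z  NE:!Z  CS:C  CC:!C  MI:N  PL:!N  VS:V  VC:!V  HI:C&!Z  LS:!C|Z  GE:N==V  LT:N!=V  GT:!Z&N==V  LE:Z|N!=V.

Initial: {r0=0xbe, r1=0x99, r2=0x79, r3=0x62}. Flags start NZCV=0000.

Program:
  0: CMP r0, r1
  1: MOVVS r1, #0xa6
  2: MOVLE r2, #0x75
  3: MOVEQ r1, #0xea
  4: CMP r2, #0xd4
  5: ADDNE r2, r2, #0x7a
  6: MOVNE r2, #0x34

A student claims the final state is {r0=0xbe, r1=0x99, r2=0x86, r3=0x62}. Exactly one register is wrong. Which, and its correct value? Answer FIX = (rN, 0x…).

[0] flags=0010 → (cmp)
[1] flags=0010 VS?F → skip
[2] flags=0010 LE?F → skip
[3] flags=0010 EQ?F → skip
[4] flags=1001 → (cmp)
[5] flags=1001 NE?T → r2=0xf3
[6] flags=1001 NE?T → r2=0x34

FIX = (r2, 0x34)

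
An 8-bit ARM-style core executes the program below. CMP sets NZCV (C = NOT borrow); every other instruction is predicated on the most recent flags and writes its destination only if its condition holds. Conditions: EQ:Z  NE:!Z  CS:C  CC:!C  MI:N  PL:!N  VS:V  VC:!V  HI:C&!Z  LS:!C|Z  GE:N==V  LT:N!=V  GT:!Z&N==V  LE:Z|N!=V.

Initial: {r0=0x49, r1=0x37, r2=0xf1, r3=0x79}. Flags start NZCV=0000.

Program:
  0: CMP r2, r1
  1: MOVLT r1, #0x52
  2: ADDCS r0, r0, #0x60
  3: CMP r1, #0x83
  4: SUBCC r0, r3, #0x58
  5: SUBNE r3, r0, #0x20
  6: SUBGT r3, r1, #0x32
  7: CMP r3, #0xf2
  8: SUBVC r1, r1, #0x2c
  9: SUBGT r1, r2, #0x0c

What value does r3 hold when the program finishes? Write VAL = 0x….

0: ✓ CMP  NZCV=1010
1: ✓ MOVLT  r1←0x52
2: ✓ ADDCS  r0←0xa9
3: ✓ CMP  NZCV=1001
4: ✓ SUBCC  r0←0x21
5: ✓ SUBNE  r3←0x01
6: ✓ SUBGT  r3←0x20
7: ✓ CMP  NZCV=0000
8: ✓ SUBVC  r1←0x26
9: ✓ SUBGT  r1←0xe5

VAL = 0x20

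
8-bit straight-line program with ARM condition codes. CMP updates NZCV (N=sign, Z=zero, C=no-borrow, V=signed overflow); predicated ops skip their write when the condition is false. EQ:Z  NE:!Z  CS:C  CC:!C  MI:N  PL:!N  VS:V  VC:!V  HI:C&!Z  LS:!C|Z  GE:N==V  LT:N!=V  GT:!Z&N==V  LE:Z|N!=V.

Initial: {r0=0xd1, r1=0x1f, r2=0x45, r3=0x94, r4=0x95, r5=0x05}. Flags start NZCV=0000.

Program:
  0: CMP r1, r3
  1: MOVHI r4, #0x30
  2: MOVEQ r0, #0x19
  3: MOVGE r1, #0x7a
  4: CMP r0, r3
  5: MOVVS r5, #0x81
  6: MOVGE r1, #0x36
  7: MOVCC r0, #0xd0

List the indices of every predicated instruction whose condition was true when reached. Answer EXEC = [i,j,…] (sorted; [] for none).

EXEC = [3,6]

[0] flags=1001 → (cmp)
[1] flags=1001 HI?F → skip
[2] flags=1001 EQ?F → skip
[3] flags=1001 GE?T → r1=0x7a
[4] flags=0010 → (cmp)
[5] flags=0010 VS?F → skip
[6] flags=0010 GE?T → r1=0x36
[7] flags=0010 CC?F → skip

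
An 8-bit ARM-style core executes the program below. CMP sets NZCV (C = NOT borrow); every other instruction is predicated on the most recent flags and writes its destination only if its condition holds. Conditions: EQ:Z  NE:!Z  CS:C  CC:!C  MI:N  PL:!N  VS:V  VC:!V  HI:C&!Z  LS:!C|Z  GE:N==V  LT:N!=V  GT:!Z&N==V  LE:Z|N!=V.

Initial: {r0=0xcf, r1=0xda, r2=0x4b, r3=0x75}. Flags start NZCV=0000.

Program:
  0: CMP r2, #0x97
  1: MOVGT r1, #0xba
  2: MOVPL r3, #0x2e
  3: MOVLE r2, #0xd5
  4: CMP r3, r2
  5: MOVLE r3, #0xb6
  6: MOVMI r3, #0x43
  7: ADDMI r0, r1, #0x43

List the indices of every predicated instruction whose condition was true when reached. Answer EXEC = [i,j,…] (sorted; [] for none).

[0] flags=1001 → (cmp)
[1] flags=1001 GT?T → r1=0xba
[2] flags=1001 PL?F → skip
[3] flags=1001 LE?F → skip
[4] flags=0010 → (cmp)
[5] flags=0010 LE?F → skip
[6] flags=0010 MI?F → skip
[7] flags=0010 MI?F → skip

EXEC = [1]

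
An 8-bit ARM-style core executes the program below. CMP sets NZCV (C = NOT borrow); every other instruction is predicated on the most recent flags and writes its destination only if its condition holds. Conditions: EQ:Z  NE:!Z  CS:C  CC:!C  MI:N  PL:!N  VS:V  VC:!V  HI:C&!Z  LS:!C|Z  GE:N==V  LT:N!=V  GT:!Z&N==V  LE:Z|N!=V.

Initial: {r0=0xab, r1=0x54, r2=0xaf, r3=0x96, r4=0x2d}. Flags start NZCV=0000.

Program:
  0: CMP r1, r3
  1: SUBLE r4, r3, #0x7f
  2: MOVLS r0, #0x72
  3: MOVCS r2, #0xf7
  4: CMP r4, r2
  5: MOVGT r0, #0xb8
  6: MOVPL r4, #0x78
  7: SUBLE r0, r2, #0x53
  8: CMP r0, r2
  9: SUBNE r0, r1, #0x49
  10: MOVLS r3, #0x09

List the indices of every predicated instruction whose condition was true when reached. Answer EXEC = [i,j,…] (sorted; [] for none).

EXEC = [2,5,6,9]

0: ✓ CMP  NZCV=1001
1: · SUBLE
2: ✓ MOVLS  r0←0x72
3: · MOVCS
4: ✓ CMP  NZCV=0000
5: ✓ MOVGT  r0←0xb8
6: ✓ MOVPL  r4←0x78
7: · SUBLE
8: ✓ CMP  NZCV=0010
9: ✓ SUBNE  r0←0x0b
10: · MOVLS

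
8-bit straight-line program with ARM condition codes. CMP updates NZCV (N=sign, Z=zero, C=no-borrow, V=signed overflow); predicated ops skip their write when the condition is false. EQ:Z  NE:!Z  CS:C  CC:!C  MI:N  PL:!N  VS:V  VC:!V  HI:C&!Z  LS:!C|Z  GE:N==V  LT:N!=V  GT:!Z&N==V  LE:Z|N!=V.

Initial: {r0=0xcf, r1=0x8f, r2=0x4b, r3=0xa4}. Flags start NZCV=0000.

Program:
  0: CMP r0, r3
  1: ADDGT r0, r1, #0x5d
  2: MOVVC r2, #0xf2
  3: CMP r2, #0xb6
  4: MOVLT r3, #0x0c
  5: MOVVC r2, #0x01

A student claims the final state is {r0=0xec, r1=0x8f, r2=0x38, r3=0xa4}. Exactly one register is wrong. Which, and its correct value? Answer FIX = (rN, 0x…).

FIX = (r2, 0x01)

[0] flags=0010 → (cmp)
[1] flags=0010 GT?T → r0=0xec
[2] flags=0010 VC?T → r2=0xf2
[3] flags=0010 → (cmp)
[4] flags=0010 LT?F → skip
[5] flags=0010 VC?T → r2=0x01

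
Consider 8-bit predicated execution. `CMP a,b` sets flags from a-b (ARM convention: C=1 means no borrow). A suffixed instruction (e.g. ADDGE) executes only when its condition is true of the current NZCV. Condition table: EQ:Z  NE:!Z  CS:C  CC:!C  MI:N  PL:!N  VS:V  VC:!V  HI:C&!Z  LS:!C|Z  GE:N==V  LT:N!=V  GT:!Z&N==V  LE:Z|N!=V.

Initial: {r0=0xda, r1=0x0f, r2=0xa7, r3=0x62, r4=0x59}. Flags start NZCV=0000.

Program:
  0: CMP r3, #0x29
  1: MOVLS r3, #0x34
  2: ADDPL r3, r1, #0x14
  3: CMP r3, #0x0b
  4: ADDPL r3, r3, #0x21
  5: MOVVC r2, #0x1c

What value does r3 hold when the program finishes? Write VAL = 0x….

VAL = 0x44

[0] flags=0010 → (cmp)
[1] flags=0010 LS?F → skip
[2] flags=0010 PL?T → r3=0x23
[3] flags=0010 → (cmp)
[4] flags=0010 PL?T → r3=0x44
[5] flags=0010 VC?T → r2=0x1c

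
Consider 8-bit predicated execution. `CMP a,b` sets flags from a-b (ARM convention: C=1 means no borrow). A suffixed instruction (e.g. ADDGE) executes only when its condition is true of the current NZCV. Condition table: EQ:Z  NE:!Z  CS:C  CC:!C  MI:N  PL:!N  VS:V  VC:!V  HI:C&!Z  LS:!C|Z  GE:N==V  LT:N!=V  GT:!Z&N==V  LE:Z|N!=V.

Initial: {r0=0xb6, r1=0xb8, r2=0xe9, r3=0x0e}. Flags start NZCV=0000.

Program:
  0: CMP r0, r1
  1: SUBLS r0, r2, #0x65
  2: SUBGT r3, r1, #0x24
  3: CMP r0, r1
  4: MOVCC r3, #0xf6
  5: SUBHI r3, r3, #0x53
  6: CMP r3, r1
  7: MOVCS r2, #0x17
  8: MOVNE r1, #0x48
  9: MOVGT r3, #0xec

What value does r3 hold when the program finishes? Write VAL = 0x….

[0] flags=1000 → (cmp)
[1] flags=1000 LS?T → r0=0x84
[2] flags=1000 GT?F → skip
[3] flags=1000 → (cmp)
[4] flags=1000 CC?T → r3=0xf6
[5] flags=1000 HI?F → skip
[6] flags=0010 → (cmp)
[7] flags=0010 CS?T → r2=0x17
[8] flags=0010 NE?T → r1=0x48
[9] flags=0010 GT?T → r3=0xec

VAL = 0xec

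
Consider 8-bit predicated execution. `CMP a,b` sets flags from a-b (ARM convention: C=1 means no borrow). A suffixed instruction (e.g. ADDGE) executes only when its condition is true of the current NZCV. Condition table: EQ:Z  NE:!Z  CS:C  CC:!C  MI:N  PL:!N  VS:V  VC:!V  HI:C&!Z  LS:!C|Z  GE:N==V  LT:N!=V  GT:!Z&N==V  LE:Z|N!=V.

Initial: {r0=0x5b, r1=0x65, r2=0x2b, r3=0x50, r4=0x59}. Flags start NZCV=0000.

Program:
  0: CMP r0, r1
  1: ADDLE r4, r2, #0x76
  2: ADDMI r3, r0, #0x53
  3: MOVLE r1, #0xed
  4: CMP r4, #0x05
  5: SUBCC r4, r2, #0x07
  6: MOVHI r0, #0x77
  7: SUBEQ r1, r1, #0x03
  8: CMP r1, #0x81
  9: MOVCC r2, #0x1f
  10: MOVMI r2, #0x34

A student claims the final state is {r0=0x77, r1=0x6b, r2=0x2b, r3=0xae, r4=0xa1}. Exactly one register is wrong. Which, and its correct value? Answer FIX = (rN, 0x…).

[0] flags=1000 → (cmp)
[1] flags=1000 LE?T → r4=0xa1
[2] flags=1000 MI?T → r3=0xae
[3] flags=1000 LE?T → r1=0xed
[4] flags=1010 → (cmp)
[5] flags=1010 CC?F → skip
[6] flags=1010 HI?T → r0=0x77
[7] flags=1010 EQ?F → skip
[8] flags=0010 → (cmp)
[9] flags=0010 CC?F → skip
[10] flags=0010 MI?F → skip

FIX = (r1, 0xed)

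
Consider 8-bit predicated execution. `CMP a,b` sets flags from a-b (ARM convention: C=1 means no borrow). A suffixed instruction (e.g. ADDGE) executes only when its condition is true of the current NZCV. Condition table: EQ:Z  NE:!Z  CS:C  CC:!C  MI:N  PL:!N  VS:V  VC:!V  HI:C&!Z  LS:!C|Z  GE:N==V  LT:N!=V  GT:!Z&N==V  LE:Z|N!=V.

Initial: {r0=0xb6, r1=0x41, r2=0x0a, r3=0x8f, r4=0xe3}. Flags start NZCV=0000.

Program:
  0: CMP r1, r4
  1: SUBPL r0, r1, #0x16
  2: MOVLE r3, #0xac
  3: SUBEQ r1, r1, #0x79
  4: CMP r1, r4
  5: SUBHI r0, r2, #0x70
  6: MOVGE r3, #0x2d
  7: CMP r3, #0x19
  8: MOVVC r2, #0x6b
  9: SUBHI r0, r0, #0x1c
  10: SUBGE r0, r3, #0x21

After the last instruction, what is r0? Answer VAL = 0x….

[0] flags=0000 → (cmp)
[1] flags=0000 PL?T → r0=0x2b
[2] flags=0000 LE?F → skip
[3] flags=0000 EQ?F → skip
[4] flags=0000 → (cmp)
[5] flags=0000 HI?F → skip
[6] flags=0000 GE?T → r3=0x2d
[7] flags=0010 → (cmp)
[8] flags=0010 VC?T → r2=0x6b
[9] flags=0010 HI?T → r0=0x0f
[10] flags=0010 GE?T → r0=0x0c

VAL = 0x0c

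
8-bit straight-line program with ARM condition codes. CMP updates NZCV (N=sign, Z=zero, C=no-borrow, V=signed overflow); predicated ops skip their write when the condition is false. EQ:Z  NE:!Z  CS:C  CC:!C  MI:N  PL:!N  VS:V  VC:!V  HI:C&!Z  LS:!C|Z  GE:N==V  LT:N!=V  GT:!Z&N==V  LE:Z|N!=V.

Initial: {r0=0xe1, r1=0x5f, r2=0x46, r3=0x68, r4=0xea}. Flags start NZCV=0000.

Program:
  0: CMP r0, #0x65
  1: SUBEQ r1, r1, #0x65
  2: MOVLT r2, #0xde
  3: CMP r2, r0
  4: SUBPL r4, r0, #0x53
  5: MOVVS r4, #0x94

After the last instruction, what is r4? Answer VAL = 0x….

0: ✓ CMP  NZCV=0011
1: · SUBEQ
2: ✓ MOVLT  r2←0xde
3: ✓ CMP  NZCV=1000
4: · SUBPL
5: · MOVVS

VAL = 0xea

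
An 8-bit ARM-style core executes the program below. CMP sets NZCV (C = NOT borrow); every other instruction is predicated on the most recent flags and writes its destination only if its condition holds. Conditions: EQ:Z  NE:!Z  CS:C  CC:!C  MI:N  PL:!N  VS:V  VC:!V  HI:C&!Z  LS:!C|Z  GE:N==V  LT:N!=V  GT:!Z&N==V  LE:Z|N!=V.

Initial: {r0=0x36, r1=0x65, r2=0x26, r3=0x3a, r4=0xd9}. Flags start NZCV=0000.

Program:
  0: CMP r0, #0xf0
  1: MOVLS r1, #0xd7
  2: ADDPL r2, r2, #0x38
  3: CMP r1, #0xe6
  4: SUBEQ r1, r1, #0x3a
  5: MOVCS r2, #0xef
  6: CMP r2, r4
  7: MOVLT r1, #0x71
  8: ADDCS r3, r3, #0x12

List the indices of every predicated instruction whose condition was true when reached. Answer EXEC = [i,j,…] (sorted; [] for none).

EXEC = [1,2]

[0] flags=0000 → (cmp)
[1] flags=0000 LS?T → r1=0xd7
[2] flags=0000 PL?T → r2=0x5e
[3] flags=1000 → (cmp)
[4] flags=1000 EQ?F → skip
[5] flags=1000 CS?F → skip
[6] flags=1001 → (cmp)
[7] flags=1001 LT?F → skip
[8] flags=1001 CS?F → skip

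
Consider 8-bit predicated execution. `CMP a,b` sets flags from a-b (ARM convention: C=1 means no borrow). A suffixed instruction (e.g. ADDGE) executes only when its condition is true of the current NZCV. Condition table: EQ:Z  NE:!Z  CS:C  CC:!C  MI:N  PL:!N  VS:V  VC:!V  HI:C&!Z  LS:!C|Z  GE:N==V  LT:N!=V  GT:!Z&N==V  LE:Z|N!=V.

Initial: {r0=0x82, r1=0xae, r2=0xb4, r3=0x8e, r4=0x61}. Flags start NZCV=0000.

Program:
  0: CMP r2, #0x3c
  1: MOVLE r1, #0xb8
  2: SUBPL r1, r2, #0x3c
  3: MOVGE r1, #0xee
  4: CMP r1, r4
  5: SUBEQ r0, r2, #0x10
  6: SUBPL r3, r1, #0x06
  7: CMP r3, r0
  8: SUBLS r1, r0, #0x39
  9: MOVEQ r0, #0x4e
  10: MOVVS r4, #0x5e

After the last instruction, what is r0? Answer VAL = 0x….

[0] flags=0011 → (cmp)
[1] flags=0011 LE?T → r1=0xb8
[2] flags=0011 PL?T → r1=0x78
[3] flags=0011 GE?F → skip
[4] flags=0010 → (cmp)
[5] flags=0010 EQ?F → skip
[6] flags=0010 PL?T → r3=0x72
[7] flags=1001 → (cmp)
[8] flags=1001 LS?T → r1=0x49
[9] flags=1001 EQ?F → skip
[10] flags=1001 VS?T → r4=0x5e

VAL = 0x82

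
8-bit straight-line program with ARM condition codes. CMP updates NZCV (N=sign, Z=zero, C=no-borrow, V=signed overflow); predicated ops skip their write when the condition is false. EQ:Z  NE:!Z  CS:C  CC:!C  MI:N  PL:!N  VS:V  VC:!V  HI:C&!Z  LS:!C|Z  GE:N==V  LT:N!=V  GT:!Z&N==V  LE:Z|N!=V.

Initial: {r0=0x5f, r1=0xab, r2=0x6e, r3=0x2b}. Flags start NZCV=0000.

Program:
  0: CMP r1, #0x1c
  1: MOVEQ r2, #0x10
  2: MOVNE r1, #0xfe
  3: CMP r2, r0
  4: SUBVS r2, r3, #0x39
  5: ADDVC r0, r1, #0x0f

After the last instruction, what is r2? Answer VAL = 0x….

0: ✓ CMP  NZCV=1010
1: · MOVEQ
2: ✓ MOVNE  r1←0xfe
3: ✓ CMP  NZCV=0010
4: · SUBVS
5: ✓ ADDVC  r0←0x0d

VAL = 0x6e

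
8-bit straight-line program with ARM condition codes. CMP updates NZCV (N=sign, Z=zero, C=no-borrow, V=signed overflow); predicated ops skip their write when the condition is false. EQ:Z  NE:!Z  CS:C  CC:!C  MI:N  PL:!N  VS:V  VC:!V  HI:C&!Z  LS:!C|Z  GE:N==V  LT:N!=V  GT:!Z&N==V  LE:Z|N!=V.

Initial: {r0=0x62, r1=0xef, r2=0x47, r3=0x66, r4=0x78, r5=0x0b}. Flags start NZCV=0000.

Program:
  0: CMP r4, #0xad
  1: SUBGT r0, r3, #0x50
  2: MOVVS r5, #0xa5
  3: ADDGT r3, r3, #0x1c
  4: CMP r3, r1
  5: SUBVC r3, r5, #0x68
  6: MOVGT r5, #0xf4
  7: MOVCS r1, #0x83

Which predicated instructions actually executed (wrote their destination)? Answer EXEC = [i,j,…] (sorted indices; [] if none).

EXEC = [1,2,3,5]

0: ✓ CMP  NZCV=1001
1: ✓ SUBGT  r0←0x16
2: ✓ MOVVS  r5←0xa5
3: ✓ ADDGT  r3←0x82
4: ✓ CMP  NZCV=1000
5: ✓ SUBVC  r3←0x3d
6: · MOVGT
7: · MOVCS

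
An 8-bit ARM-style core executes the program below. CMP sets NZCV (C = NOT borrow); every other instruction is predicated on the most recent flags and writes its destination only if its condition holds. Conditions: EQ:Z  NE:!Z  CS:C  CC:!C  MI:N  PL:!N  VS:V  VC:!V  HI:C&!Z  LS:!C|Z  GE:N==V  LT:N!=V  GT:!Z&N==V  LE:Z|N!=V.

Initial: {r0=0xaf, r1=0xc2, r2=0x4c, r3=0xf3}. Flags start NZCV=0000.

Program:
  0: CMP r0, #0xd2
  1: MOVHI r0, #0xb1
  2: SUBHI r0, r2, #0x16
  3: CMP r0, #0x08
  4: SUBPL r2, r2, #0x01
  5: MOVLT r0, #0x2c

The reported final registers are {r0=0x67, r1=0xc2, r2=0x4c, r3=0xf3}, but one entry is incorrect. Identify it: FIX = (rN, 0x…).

FIX = (r0, 0x2c)

[0] flags=1000 → (cmp)
[1] flags=1000 HI?F → skip
[2] flags=1000 HI?F → skip
[3] flags=1010 → (cmp)
[4] flags=1010 PL?F → skip
[5] flags=1010 LT?T → r0=0x2c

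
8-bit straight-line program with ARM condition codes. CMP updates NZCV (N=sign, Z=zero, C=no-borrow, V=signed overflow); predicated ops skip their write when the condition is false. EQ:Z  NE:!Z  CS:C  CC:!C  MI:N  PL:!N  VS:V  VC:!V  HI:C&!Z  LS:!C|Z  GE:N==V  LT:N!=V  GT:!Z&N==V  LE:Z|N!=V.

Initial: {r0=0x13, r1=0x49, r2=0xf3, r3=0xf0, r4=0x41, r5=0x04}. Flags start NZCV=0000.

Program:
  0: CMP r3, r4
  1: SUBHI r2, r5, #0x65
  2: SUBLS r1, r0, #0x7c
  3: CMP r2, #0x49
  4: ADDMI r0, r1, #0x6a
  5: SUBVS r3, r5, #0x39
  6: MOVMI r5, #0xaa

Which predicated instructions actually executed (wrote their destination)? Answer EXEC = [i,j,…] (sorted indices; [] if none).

[0] flags=1010 → (cmp)
[1] flags=1010 HI?T → r2=0x9f
[2] flags=1010 LS?F → skip
[3] flags=0011 → (cmp)
[4] flags=0011 MI?F → skip
[5] flags=0011 VS?T → r3=0xcb
[6] flags=0011 MI?F → skip

EXEC = [1,5]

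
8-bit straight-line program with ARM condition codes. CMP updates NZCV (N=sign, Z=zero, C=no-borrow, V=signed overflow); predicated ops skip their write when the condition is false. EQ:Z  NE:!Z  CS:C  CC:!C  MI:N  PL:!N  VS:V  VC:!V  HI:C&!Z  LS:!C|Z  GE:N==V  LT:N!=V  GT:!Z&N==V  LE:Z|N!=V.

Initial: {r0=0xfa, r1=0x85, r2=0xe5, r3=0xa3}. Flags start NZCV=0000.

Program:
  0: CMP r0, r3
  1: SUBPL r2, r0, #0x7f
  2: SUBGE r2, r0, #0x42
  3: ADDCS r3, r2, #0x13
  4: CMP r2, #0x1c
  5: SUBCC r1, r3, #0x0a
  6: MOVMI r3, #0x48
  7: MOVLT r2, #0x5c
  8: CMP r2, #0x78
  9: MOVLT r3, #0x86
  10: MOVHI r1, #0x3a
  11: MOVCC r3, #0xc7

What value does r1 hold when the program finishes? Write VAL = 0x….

0: ✓ CMP  NZCV=0010
1: ✓ SUBPL  r2←0x7b
2: ✓ SUBGE  r2←0xb8
3: ✓ ADDCS  r3←0xcb
4: ✓ CMP  NZCV=1010
5: · SUBCC
6: ✓ MOVMI  r3←0x48
7: ✓ MOVLT  r2←0x5c
8: ✓ CMP  NZCV=1000
9: ✓ MOVLT  r3←0x86
10: · MOVHI
11: ✓ MOVCC  r3←0xc7

VAL = 0x85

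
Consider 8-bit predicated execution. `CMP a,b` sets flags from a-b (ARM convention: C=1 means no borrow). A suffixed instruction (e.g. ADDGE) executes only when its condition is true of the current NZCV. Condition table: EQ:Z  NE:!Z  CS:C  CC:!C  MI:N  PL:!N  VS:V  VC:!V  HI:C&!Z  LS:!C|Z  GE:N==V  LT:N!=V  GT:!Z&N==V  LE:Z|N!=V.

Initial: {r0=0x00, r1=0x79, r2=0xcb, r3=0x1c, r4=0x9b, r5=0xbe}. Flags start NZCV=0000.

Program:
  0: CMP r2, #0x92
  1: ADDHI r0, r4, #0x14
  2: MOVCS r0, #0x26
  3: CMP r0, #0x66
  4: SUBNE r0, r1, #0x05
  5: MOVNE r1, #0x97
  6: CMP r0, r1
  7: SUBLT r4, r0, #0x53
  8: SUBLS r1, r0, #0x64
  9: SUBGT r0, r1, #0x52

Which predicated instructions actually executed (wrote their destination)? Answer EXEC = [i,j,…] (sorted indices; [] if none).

EXEC = [1,2,4,5,8,9]

[0] flags=0010 → (cmp)
[1] flags=0010 HI?T → r0=0xaf
[2] flags=0010 CS?T → r0=0x26
[3] flags=1000 → (cmp)
[4] flags=1000 NE?T → r0=0x74
[5] flags=1000 NE?T → r1=0x97
[6] flags=1001 → (cmp)
[7] flags=1001 LT?F → skip
[8] flags=1001 LS?T → r1=0x10
[9] flags=1001 GT?T → r0=0xbe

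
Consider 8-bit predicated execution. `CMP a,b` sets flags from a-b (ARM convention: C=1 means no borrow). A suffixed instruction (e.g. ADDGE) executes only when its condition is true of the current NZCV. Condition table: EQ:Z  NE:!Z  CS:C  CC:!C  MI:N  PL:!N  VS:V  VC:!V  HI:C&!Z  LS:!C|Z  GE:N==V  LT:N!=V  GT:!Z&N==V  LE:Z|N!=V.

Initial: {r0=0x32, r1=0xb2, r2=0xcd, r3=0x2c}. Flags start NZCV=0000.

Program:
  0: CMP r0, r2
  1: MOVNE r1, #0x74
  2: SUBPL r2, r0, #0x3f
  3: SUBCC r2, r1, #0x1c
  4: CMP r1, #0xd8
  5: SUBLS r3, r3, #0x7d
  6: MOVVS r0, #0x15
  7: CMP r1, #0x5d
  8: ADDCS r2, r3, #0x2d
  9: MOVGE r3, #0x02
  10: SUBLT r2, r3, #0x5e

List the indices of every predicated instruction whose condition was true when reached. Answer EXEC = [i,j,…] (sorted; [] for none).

[0] flags=0000 → (cmp)
[1] flags=0000 NE?T → r1=0x74
[2] flags=0000 PL?T → r2=0xf3
[3] flags=0000 CC?T → r2=0x58
[4] flags=1001 → (cmp)
[5] flags=1001 LS?T → r3=0xaf
[6] flags=1001 VS?T → r0=0x15
[7] flags=0010 → (cmp)
[8] flags=0010 CS?T → r2=0xdc
[9] flags=0010 GE?T → r3=0x02
[10] flags=0010 LT?F → skip

EXEC = [1,2,3,5,6,8,9]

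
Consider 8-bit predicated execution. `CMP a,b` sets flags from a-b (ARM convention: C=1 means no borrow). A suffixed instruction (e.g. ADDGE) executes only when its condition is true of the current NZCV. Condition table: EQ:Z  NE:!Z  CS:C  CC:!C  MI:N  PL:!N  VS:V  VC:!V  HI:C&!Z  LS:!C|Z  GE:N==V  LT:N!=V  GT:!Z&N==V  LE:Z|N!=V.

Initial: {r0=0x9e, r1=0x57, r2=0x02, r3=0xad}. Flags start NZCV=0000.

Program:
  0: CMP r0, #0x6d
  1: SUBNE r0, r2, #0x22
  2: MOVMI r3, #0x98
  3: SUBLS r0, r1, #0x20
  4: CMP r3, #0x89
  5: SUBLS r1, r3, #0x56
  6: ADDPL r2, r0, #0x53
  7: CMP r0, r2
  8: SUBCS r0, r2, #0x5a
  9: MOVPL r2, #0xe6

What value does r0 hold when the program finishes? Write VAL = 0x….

[0] flags=0011 → (cmp)
[1] flags=0011 NE?T → r0=0xe0
[2] flags=0011 MI?F → skip
[3] flags=0011 LS?F → skip
[4] flags=0010 → (cmp)
[5] flags=0010 LS?F → skip
[6] flags=0010 PL?T → r2=0x33
[7] flags=1010 → (cmp)
[8] flags=1010 CS?T → r0=0xd9
[9] flags=1010 PL?F → skip

VAL = 0xd9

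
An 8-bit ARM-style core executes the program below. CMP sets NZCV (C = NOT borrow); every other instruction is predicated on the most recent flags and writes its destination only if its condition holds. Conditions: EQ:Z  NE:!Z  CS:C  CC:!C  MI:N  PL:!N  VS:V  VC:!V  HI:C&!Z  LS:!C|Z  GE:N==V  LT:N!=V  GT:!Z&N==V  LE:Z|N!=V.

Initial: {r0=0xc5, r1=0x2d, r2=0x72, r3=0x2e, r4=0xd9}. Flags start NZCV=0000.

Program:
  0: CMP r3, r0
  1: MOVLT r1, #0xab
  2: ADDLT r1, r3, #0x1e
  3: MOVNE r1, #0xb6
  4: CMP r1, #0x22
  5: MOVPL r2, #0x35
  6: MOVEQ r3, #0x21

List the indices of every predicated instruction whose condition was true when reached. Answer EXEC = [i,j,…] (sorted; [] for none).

0: ✓ CMP  NZCV=0000
1: · MOVLT
2: · ADDLT
3: ✓ MOVNE  r1←0xb6
4: ✓ CMP  NZCV=1010
5: · MOVPL
6: · MOVEQ

EXEC = [3]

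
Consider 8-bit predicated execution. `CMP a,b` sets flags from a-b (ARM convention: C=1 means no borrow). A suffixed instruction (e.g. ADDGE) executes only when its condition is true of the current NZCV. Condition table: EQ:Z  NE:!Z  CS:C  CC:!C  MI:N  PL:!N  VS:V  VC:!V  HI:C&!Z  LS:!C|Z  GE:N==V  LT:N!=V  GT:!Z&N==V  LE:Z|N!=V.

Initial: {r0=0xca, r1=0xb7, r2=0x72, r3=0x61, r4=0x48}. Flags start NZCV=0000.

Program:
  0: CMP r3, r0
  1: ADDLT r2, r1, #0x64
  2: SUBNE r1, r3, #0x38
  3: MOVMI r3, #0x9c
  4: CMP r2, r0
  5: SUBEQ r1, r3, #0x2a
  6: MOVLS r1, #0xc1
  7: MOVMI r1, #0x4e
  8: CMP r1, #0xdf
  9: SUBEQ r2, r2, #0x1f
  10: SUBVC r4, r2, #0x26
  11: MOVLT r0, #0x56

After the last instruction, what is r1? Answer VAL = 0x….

0: ✓ CMP  NZCV=1001
1: · ADDLT
2: ✓ SUBNE  r1←0x29
3: ✓ MOVMI  r3←0x9c
4: ✓ CMP  NZCV=1001
5: · SUBEQ
6: ✓ MOVLS  r1←0xc1
7: ✓ MOVMI  r1←0x4e
8: ✓ CMP  NZCV=0000
9: · SUBEQ
10: ✓ SUBVC  r4←0x4c
11: · MOVLT

VAL = 0x4e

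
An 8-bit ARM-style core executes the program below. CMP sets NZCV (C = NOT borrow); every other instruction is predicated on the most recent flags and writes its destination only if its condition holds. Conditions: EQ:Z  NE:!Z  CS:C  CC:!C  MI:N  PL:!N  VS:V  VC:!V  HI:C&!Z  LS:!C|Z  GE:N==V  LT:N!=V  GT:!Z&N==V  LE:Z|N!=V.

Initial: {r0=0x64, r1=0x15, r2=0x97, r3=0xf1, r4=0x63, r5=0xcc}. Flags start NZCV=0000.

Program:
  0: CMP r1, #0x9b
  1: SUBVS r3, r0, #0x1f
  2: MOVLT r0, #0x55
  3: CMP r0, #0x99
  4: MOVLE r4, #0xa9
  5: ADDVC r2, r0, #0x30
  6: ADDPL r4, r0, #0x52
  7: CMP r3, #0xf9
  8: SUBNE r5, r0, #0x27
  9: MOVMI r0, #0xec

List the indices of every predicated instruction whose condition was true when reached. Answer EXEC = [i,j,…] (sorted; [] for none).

[0] flags=0000 → (cmp)
[1] flags=0000 VS?F → skip
[2] flags=0000 LT?F → skip
[3] flags=1001 → (cmp)
[4] flags=1001 LE?F → skip
[5] flags=1001 VC?F → skip
[6] flags=1001 PL?F → skip
[7] flags=1000 → (cmp)
[8] flags=1000 NE?T → r5=0x3d
[9] flags=1000 MI?T → r0=0xec

EXEC = [8,9]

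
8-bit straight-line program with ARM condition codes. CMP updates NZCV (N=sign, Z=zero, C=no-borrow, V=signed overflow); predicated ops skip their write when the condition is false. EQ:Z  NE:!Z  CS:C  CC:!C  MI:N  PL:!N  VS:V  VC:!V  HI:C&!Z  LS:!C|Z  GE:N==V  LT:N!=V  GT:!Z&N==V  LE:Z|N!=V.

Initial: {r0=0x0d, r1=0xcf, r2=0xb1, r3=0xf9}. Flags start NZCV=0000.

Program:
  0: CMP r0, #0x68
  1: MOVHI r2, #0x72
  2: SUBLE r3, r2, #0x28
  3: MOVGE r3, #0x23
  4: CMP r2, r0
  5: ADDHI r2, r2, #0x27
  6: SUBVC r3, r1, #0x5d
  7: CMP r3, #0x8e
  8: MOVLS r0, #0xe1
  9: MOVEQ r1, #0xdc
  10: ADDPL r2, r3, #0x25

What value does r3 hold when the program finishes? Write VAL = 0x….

0: ✓ CMP  NZCV=1000
1: · MOVHI
2: ✓ SUBLE  r3←0x89
3: · MOVGE
4: ✓ CMP  NZCV=1010
5: ✓ ADDHI  r2←0xd8
6: ✓ SUBVC  r3←0x72
7: ✓ CMP  NZCV=1001
8: ✓ MOVLS  r0←0xe1
9: · MOVEQ
10: · ADDPL

VAL = 0x72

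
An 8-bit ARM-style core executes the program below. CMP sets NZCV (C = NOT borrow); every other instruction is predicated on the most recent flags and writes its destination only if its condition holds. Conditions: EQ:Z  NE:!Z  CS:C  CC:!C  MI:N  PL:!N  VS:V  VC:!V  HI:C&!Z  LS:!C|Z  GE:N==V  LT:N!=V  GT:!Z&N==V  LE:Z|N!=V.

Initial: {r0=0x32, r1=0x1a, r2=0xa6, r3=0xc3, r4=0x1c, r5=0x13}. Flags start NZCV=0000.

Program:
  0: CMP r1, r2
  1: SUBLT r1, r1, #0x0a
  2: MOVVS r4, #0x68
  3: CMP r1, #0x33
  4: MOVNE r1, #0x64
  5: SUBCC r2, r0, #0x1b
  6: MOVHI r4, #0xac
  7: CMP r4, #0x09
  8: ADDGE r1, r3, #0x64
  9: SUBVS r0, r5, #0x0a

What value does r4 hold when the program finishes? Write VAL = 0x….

VAL = 0x1c

0: ✓ CMP  NZCV=0000
1: · SUBLT
2: · MOVVS
3: ✓ CMP  NZCV=1000
4: ✓ MOVNE  r1←0x64
5: ✓ SUBCC  r2←0x17
6: · MOVHI
7: ✓ CMP  NZCV=0010
8: ✓ ADDGE  r1←0x27
9: · SUBVS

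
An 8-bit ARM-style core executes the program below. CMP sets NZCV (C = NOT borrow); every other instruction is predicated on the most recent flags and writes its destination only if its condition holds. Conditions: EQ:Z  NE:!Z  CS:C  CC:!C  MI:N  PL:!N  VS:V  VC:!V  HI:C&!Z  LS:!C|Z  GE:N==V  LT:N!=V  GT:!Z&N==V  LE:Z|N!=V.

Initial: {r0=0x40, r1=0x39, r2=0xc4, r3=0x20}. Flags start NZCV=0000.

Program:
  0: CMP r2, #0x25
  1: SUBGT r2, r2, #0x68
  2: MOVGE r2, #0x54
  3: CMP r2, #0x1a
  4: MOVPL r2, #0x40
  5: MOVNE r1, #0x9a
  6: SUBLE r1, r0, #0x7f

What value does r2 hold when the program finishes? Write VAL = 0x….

VAL = 0xc4

0: ✓ CMP  NZCV=1010
1: · SUBGT
2: · MOVGE
3: ✓ CMP  NZCV=1010
4: · MOVPL
5: ✓ MOVNE  r1←0x9a
6: ✓ SUBLE  r1←0xc1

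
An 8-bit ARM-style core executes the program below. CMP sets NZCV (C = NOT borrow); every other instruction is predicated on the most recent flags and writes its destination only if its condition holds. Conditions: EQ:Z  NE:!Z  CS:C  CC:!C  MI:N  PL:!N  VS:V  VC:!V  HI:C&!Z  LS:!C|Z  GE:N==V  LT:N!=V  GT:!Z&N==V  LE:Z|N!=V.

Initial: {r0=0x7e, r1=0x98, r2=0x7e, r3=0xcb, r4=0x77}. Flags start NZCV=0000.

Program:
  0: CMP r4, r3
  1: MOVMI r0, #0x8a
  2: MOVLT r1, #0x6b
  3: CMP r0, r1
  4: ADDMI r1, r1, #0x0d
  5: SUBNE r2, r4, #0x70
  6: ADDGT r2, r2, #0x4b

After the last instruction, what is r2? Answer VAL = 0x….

VAL = 0x07

[0] flags=1001 → (cmp)
[1] flags=1001 MI?T → r0=0x8a
[2] flags=1001 LT?F → skip
[3] flags=1000 → (cmp)
[4] flags=1000 MI?T → r1=0xa5
[5] flags=1000 NE?T → r2=0x07
[6] flags=1000 GT?F → skip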